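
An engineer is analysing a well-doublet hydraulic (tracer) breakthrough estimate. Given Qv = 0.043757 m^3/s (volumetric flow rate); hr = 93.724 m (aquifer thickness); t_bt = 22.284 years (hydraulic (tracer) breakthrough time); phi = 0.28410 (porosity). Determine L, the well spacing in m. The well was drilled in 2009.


L = sqrt(t_bt*365.25*86400*3*Qv / (pi*hr*phi))
L = sqrt(22.284*365.25*86400*3*0.043757 / (pi*93.724*0.28410))
L = 1050.5 m


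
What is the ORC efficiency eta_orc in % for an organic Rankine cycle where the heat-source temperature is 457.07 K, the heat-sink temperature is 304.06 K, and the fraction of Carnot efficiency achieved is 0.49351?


eta_orc = (1 - Tc/Th) * f * 100
eta_orc = (1 - 304.06/457.07) * 0.49351 * 100
eta_orc = 16.521 %


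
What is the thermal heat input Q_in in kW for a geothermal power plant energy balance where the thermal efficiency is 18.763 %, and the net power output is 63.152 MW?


Q_in = W_net / (eta / 100)
Q_in = 63.152 / (18.763 / 100)
Q_in = 336.5773 MW
Convert: 336.5773 MW * 1000.0 = 3.3658e+05 kW
Q_in = 3.3658e+05 kW


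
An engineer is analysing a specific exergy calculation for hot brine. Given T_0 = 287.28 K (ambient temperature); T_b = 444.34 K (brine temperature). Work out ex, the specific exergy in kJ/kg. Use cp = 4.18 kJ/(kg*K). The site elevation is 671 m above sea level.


ex = cp * ((T_b - T_0) - T_0 * ln(T_b/T_0))
ex = 4.18 * ((444.34 - 287.28) - 287.28 * ln(444.34/287.28))
ex = 132.79 kJ/kg


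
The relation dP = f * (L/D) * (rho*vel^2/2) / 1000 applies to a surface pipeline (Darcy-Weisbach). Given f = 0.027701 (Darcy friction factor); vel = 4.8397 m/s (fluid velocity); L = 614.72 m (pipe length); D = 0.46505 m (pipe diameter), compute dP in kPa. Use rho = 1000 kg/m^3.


dP = f * (L/D) * (rho*vel^2/2) / 1000
dP = 0.027701 * (614.72/0.46505) * (1000*4.8397^2/2) / 1000
dP = 428.82 kPa


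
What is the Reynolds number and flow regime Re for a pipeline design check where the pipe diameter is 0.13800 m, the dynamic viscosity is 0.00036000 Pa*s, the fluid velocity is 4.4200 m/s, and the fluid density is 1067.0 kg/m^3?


Step 1: Re = rho*vel*D/mu = 1067.0*4.42*0.138/0.00036 = 1.8079e+06
Step 2: Re = 1.8079e+06 > 4000, so flow is turbulent.
Re = 1.8079e+06 (turbulent)


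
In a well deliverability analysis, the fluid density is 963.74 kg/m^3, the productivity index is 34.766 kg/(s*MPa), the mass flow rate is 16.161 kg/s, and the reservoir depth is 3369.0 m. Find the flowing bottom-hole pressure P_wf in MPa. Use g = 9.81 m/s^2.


Step 1: P_i = rho*g*h/1e6 = 963.74*9.81*3369.0/1e6 = 31.85150 MPa
Step 2: P_wf = P_i - mdot/PI = 31.85150 - 16.161/34.766 = 31.387 MPa
P_wf = 31.387 MPa


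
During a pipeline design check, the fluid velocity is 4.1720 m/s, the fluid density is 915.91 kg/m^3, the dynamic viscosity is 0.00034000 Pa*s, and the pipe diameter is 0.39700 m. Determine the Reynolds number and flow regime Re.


Step 1: Re = rho*vel*D/mu = 915.91*4.172*0.397/0.00034 = 4.4618e+06
Step 2: Re = 4.4618e+06 > 4000, so flow is turbulent.
Re = 4.4618e+06 (turbulent)


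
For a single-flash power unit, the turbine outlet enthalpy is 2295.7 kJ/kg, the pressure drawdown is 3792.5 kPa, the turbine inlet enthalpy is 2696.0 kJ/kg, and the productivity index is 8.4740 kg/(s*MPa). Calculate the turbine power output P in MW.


Step 1: mdot = PI * dP / 1000 = 8.474 * 3792.5 / 1000 = 32.13764 kg/s
Step 2: P = mdot*(h_in - h_out)/1000 = 32.13764*(2696.0 - 2295.7)/1000 = 12.865 MW
P = 12.865 MW


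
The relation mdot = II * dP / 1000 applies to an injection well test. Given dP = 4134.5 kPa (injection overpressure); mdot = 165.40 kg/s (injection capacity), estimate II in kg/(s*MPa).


II = mdot * 1000 / dP
II = 165.40 * 1000 / 4134.5
II = 40.005 kg/(s*MPa)


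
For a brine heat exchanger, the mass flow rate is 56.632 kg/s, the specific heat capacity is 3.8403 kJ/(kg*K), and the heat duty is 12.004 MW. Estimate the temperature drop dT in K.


dT = Q * 1000 / (mdot * cp)
dT = 12.004 * 1000 / (56.632 * 3.8403)
dT = 55.195 K


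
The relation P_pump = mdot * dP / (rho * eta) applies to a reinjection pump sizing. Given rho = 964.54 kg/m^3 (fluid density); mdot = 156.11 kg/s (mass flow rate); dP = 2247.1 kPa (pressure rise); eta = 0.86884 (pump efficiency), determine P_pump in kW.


P_pump = mdot * dP / (rho * eta)
P_pump = 156.11 * 2247.1 / (964.54 * 0.86884)
P_pump = 418.59 kW


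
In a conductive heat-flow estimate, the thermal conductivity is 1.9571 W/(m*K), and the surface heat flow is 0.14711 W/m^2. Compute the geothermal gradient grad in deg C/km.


grad = q * 1000 / k
grad = 0.14711 * 1000 / 1.9571
grad = 75.167 deg C/km


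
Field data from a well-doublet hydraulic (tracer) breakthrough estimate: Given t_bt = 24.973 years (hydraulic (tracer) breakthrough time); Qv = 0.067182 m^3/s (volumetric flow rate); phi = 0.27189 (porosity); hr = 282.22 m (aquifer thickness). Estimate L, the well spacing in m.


L = sqrt(t_bt*365.25*86400*3*Qv / (pi*hr*phi))
L = sqrt(24.973*365.25*86400*3*0.067182 / (pi*282.22*0.27189))
L = 811.73 m


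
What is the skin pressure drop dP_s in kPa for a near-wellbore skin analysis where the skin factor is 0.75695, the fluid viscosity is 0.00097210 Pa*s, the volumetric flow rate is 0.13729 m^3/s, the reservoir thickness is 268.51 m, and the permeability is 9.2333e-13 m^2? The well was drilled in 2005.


dP_s = S * q * mu / (2*pi*k*hr) / 1000
dP_s = 0.75695 * 0.13729 * 0.00097210 / (2*pi*9.2333e-13*268.51) / 1000
dP_s = 64.851 kPa


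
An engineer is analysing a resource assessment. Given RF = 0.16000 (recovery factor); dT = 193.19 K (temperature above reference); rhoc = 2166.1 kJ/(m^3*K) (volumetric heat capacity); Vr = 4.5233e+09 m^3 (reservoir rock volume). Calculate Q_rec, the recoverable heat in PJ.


Step 1: Q_s = Vr*rhoc*dT/1e12 = 4.5233e+09*2166.1*193.19/1e12 = 1892.860 PJ
Step 2: Q_rec = Q_s * RF = 1892.860 * 0.16 = 302.86 PJ
Q_rec = 302.86 PJ


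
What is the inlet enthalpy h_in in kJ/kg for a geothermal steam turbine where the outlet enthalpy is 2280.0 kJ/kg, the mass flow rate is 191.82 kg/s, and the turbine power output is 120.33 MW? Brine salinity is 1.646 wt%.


h_in = h_out + P * 1000 / mdot
h_in = 2280.0 + 120.33 * 1000 / 191.82
h_in = 2907.3 kJ/kg


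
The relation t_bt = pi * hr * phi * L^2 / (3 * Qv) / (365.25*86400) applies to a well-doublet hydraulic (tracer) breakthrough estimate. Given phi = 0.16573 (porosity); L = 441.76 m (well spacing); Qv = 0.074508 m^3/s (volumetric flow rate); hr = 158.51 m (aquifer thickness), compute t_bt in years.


t_bt = pi * hr * phi * L^2 / (3 * Qv) / (365.25*86400)
t_bt = pi * 158.51 * 0.16573 * 441.76^2 / (3 * 0.074508) / (365.25*86400)
t_bt = 2.2832 years


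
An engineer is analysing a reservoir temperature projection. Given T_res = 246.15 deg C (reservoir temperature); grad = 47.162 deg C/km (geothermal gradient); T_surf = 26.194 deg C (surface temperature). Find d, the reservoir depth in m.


d = (T_res - T_surf) / grad * 1000
d = (246.15 - 26.194) / 47.162 * 1000
d = 4663.8 m


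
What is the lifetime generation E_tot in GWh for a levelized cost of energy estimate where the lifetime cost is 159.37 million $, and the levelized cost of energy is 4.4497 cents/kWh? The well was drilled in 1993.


E_tot = C_tot / LCOE * 100
E_tot = 159.37 / 4.4497 * 100
E_tot = 3581.6 GWh


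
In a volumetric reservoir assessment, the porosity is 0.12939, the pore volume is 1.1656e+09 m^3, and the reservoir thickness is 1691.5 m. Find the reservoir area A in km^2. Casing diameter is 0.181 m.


A = Vp / (1e6 * hr * phi)
A = 1.1656e+09 / (1e6 * 1691.5 * 0.12939)
A = 5.3257 km^2


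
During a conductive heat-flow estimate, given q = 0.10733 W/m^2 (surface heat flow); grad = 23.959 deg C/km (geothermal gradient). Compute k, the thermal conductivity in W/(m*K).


k = q * 1000 / grad
k = 0.10733 * 1000 / 23.959
k = 4.4797 W/(m*K)


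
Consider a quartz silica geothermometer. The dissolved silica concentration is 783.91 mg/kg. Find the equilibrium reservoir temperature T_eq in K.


T_eq = 1309 / (5.19 - log10(SiO2)) - 273.15
T_eq = 1309 / (5.19 - log10(783.91)) - 273.15
T_eq = 297.0381 deg C
Convert to K: 297.0381 + 273.15 = 570.19 K
T_eq = 570.19 K


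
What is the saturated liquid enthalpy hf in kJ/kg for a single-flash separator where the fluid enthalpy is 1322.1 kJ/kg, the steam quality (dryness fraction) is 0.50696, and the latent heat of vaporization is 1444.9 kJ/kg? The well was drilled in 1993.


hf = h - x * hfg
hf = 1322.1 - 0.50696 * 1444.9
hf = 589.59 kJ/kg


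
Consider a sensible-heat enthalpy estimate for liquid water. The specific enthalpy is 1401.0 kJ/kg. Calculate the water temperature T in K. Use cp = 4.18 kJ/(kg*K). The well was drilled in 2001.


T = h / cp
T = 1401.0 / 4.18
T = 335.1675 deg C
Convert to K: 335.1675 + 273.15 = 608.32 K
T = 608.32 K


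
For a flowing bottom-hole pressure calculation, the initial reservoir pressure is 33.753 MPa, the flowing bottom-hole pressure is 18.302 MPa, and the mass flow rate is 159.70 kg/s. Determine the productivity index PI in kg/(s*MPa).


PI = mdot / (P_i - P_wf)
PI = 159.70 / (33.753 - 18.302)
PI = 10.336 kg/(s*MPa)


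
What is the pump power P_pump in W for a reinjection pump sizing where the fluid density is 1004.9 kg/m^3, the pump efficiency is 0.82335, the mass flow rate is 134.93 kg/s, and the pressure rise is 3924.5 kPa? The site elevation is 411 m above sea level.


P_pump = mdot * dP / (rho * eta)
P_pump = 134.93 * 3924.5 / (1004.9 * 0.82335)
P_pump = 640.0082 kW
Convert: 640.0082 kW * 1000.0 = 6.4001e+05 W
P_pump = 6.4001e+05 W


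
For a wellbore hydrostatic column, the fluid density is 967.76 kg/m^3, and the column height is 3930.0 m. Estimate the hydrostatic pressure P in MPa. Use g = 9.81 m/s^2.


P = rho * g * h / 1e6
P = 967.76 * 9.81 * 3930.0 / 1e6
P = 37.310 MPa


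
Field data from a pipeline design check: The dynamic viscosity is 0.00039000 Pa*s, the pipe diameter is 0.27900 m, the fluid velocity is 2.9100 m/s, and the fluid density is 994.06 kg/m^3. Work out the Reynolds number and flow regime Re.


Step 1: Re = rho*vel*D/mu = 994.06*2.91*0.279/0.00039 = 2.0694e+06
Step 2: Re = 2.0694e+06 > 4000, so flow is turbulent.
Re = 2.0694e+06 (turbulent)


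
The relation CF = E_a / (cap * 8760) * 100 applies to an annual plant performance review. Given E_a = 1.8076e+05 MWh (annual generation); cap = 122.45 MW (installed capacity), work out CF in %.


CF = E_a / (cap * 8760) * 100
CF = 1.8076e+05 / (122.45 * 8760) * 100
CF = 16.852 %


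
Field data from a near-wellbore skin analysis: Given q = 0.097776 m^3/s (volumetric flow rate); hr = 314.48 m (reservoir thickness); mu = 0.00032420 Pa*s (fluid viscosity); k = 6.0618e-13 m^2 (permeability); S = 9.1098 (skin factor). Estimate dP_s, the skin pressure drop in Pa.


dP_s = S * q * mu / (2*pi*k*hr) / 1000
dP_s = 9.1098 * 0.097776 * 0.00032420 / (2*pi*6.0618e-13*314.48) / 1000
dP_s = 241.0902 kPa
Convert: 241.0902 kPa * 1000.0 = 2.4109e+05 Pa
dP_s = 2.4109e+05 Pa


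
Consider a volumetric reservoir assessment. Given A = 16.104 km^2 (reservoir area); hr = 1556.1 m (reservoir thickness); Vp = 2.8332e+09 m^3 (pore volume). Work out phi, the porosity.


phi = Vp / (A * 1e6 * hr)
phi = 2.8332e+09 / (16.104 * 1e6 * 1556.1)
phi = 0.11306


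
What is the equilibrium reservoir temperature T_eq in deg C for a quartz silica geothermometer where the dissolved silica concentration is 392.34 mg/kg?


T_eq = 1309 / (5.19 - log10(SiO2)) - 273.15
T_eq = 1309 / (5.19 - log10(392.34)) - 273.15
T_eq = 231.02 deg C


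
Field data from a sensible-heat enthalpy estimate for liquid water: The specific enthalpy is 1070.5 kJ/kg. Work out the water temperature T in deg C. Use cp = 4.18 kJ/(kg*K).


T = h / cp
T = 1070.5 / 4.18
T = 256.10 deg C


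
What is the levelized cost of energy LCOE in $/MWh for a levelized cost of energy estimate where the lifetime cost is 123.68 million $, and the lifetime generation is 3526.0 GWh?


LCOE = C_tot / E_tot * 100
LCOE = 123.68 / 3526.0 * 100
LCOE = 3.507657 cents/kWh
Convert: 3.507657 cents/kWh * 10.0 = 35.077 $/MWh
LCOE = 35.077 $/MWh


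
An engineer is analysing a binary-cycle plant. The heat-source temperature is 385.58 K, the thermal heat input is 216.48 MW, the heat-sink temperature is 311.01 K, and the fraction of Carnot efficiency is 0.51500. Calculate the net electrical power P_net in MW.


Step 1: eta = (1 - Tc/Th)*f = (1 - 311.01/385.58)*0.515 = 0.09959943
Step 2: P_net = eta * Q_in = 0.09959943 * 216.48 = 21.561 MW
P_net = 21.561 MW


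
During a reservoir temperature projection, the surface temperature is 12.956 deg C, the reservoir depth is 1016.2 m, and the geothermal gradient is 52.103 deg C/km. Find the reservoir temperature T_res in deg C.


T_res = T_surf + grad * d / 1000
T_res = 12.956 + 52.103 * 1016.2 / 1000
T_res = 65.903 deg C


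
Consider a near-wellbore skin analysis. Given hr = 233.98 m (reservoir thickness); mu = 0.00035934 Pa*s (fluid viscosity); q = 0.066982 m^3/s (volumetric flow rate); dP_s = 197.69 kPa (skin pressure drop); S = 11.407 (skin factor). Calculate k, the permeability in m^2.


k = S*q*mu / (2*pi*dP_s*1000*hr)
k = 11.407*0.066982*0.00035934 / (2*pi*197.69*1000*233.98)
k = 9.4470e-13 m^2


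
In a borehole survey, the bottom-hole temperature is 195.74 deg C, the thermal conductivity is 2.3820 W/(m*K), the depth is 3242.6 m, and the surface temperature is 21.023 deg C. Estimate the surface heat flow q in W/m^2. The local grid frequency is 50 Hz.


Step 1: grad = (T_d - T_surf)/d * 1000 = (195.74 - 21.023)/3242.6 * 1000 = 53.88176 deg C/km
Step 2: q = k * grad / 1000 = 2.382 * 53.88176 / 1000 = 0.12835 W/m^2
q = 0.12835 W/m^2


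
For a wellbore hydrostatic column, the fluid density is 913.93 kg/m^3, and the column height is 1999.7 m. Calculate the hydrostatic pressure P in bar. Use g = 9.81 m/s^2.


P = rho * g * h / 1e6
P = 913.93 * 9.81 * 1999.7 / 1e6
P = 17.92862 MPa
Convert: 17.92862 MPa * 10.0 = 179.29 bar
P = 179.29 bar


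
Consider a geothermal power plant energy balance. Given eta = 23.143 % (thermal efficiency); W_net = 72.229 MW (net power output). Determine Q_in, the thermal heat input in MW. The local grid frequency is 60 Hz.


Q_in = W_net / (eta / 100)
Q_in = 72.229 / (23.143 / 100)
Q_in = 312.10 MW


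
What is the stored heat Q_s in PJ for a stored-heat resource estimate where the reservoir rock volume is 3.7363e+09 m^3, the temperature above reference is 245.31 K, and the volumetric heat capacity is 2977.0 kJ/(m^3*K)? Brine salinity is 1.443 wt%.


Q_s = Vr * rhoc * dT / 1e12
Q_s = 3.7363e+09 * 2977.0 * 245.31 / 1e12
Q_s = 2728.6 PJ


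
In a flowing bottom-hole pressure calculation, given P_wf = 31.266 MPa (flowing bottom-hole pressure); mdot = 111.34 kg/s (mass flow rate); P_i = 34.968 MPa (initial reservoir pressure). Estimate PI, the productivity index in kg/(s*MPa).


PI = mdot / (P_i - P_wf)
PI = 111.34 / (34.968 - 31.266)
PI = 30.076 kg/(s*MPa)


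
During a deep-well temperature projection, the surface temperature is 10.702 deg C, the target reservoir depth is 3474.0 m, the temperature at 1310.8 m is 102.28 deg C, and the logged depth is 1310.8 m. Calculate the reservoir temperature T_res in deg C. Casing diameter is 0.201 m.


Step 1: grad = (T_d1 - T_surf)/d1 * 1000 = (102.28 - 10.702)/1310.8 * 1000 = 69.86421 deg C/km
Step 2: T_res = T_surf + grad*d2/1000 = 10.702 + 69.86421*3474.0/1000 = 253.41 deg C
T_res = 253.41 deg C


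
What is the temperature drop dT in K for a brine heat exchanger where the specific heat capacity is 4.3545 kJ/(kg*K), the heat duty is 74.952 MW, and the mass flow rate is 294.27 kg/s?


dT = Q * 1000 / (mdot * cp)
dT = 74.952 * 1000 / (294.27 * 4.3545)
dT = 58.492 K


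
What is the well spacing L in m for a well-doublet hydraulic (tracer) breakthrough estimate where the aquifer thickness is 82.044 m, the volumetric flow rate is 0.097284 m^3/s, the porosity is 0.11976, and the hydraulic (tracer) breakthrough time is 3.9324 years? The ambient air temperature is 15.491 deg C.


L = sqrt(t_bt*365.25*86400*3*Qv / (pi*hr*phi))
L = sqrt(3.9324*365.25*86400*3*0.097284 / (pi*82.044*0.11976))
L = 1083.2 m


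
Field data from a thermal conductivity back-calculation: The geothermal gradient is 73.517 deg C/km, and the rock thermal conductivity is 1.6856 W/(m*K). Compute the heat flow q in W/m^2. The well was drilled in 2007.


q = k * grad / 1000
q = 1.6856 * 73.517 / 1000
q = 0.12392 W/m^2


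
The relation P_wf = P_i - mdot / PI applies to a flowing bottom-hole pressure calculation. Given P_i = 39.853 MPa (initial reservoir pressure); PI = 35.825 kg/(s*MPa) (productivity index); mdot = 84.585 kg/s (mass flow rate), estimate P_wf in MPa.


P_wf = P_i - mdot / PI
P_wf = 39.853 - 84.585 / 35.825
P_wf = 37.492 MPa


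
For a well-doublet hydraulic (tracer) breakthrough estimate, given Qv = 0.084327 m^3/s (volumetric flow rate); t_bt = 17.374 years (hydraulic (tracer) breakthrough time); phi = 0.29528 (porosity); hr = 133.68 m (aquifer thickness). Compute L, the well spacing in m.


L = sqrt(t_bt*365.25*86400*3*Qv / (pi*hr*phi))
L = sqrt(17.374*365.25*86400*3*0.084327 / (pi*133.68*0.29528))
L = 1057.6 m


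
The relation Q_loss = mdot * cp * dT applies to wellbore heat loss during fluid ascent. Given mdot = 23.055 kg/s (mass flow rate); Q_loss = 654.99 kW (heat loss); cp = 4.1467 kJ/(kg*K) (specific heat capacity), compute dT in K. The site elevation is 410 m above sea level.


dT = Q_loss / (mdot * cp)
dT = 654.99 / (23.055 * 4.1467)
dT = 6.8512 K


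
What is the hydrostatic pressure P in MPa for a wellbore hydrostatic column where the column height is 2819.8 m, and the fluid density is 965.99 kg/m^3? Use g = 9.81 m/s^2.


P = rho * g * h / 1e6
P = 965.99 * 9.81 * 2819.8 / 1e6
P = 26.721 MPa


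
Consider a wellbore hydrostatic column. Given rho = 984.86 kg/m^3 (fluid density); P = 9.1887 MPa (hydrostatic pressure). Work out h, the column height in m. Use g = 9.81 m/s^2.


h = P * 1e6 / (g * rho)
h = 9.1887 * 1e6 / (9.81 * 984.86)
h = 951.07 m


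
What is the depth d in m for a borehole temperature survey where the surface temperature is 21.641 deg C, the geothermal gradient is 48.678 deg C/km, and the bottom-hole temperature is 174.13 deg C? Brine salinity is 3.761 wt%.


d = (T_d - T_surf) / grad * 1000
d = (174.13 - 21.641) / 48.678 * 1000
d = 3132.6 m


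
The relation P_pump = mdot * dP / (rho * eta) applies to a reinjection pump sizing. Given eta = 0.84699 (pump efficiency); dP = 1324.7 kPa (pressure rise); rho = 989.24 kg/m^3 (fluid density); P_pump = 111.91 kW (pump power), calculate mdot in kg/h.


mdot = P_pump * rho * eta / dP
mdot = 111.91 * 989.24 * 0.84699 / 1324.7
mdot = 70.78338 kg/s
Convert: 70.78338 kg/s * 3600.0 = 2.5482e+05 kg/h
mdot = 2.5482e+05 kg/h


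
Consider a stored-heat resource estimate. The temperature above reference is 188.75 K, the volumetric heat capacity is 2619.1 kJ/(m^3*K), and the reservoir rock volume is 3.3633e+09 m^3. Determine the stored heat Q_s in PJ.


Q_s = Vr * rhoc * dT / 1e12
Q_s = 3.3633e+09 * 2619.1 * 188.75 / 1e12
Q_s = 1662.7 PJ


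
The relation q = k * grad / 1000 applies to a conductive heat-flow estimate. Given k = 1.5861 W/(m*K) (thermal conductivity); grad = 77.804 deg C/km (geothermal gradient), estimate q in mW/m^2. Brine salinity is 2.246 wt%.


q = k * grad / 1000
q = 1.5861 * 77.804 / 1000
q = 0.1234049 W/m^2
Convert: 0.1234049 W/m^2 * 1000.0 = 123.40 mW/m^2
q = 123.40 mW/m^2


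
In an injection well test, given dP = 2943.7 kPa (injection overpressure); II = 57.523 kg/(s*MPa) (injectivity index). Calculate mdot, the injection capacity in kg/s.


mdot = II * dP / 1000
mdot = 57.523 * 2943.7 / 1000
mdot = 169.33 kg/s


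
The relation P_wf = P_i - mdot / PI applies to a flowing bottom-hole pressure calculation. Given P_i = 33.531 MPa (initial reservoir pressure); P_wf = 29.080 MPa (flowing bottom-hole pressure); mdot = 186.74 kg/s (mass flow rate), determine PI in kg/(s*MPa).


PI = mdot / (P_i - P_wf)
PI = 186.74 / (33.531 - 29.080)
PI = 41.955 kg/(s*MPa)


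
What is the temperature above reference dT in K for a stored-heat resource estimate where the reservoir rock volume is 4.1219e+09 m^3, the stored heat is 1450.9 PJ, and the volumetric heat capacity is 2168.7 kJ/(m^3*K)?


dT = Q_s * 1e12 / (Vr * rhoc)
dT = 1450.9 * 1e12 / (4.1219e+09 * 2168.7)
dT = 162.31 K


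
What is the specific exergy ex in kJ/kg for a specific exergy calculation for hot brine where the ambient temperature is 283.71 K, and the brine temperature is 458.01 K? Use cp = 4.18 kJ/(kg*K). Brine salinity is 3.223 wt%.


ex = cp * ((T_b - T_0) - T_0 * ln(T_b/T_0))
ex = 4.18 * ((458.01 - 283.71) - 283.71 * ln(458.01/283.71))
ex = 160.60 kJ/kg


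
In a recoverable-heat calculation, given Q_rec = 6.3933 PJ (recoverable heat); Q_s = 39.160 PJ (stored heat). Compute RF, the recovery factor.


RF = Q_rec / Q_s
RF = 6.3933 / 39.160
RF = 0.16326


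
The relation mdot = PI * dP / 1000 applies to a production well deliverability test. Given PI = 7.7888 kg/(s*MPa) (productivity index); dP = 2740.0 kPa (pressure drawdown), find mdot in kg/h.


mdot = PI * dP / 1000
mdot = 7.7888 * 2740.0 / 1000
mdot = 21.34131 kg/s
Convert: 21.34131 kg/s * 3600.0 = 76829 kg/h
mdot = 76829 kg/h


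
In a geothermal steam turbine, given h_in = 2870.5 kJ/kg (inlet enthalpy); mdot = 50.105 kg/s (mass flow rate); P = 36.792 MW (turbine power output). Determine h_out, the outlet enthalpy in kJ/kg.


h_out = h_in - P * 1000 / mdot
h_out = 2870.5 - 36.792 * 1000 / 50.105
h_out = 2136.2 kJ/kg


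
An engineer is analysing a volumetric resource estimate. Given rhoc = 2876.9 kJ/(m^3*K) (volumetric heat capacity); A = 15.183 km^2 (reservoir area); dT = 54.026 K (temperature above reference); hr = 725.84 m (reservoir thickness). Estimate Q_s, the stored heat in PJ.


Step 1: Vr = A*1e6*hr = 15.183*1e6*725.84 = 1.102043e+10 m^3
Step 2: Q_s = Vr*rhoc*dT/1e12 = 1.102043e+10*2876.9*54.026/1e12 = 1712.9 PJ
Q_s = 1712.9 PJ


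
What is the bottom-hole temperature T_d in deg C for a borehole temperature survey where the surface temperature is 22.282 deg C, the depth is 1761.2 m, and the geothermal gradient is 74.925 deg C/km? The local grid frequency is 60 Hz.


T_d = T_surf + grad * d / 1000
T_d = 22.282 + 74.925 * 1761.2 / 1000
T_d = 154.24 deg C


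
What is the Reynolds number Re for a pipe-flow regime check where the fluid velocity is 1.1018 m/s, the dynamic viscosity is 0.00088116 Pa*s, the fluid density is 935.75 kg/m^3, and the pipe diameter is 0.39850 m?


Re = rho * vel * D / mu
Re = 935.75 * 1.1018 * 0.39850 / 0.00088116
Re = 4.6627e+05


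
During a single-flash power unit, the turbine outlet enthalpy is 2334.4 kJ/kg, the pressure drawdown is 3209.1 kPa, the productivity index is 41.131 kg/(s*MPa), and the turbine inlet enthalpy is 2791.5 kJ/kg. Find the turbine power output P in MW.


Step 1: mdot = PI * dP / 1000 = 41.131 * 3209.1 / 1000 = 131.9935 kg/s
Step 2: P = mdot*(h_in - h_out)/1000 = 131.9935*(2791.5 - 2334.4)/1000 = 60.334 MW
P = 60.334 MW


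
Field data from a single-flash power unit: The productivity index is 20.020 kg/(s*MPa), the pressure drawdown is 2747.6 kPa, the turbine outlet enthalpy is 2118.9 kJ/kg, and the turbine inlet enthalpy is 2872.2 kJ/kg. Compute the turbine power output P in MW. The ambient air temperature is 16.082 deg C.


Step 1: mdot = PI * dP / 1000 = 20.02 * 2747.6 / 1000 = 55.00695 kg/s
Step 2: P = mdot*(h_in - h_out)/1000 = 55.00695*(2872.2 - 2118.9)/1000 = 41.437 MW
P = 41.437 MW


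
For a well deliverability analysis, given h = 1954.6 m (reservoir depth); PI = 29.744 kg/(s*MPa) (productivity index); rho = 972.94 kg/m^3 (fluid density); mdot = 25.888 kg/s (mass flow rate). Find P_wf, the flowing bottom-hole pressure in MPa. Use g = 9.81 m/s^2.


Step 1: P_i = rho*g*h/1e6 = 972.94*9.81*1954.6/1e6 = 18.65576 MPa
Step 2: P_wf = P_i - mdot/PI = 18.65576 - 25.888/29.744 = 17.785 MPa
P_wf = 17.785 MPa


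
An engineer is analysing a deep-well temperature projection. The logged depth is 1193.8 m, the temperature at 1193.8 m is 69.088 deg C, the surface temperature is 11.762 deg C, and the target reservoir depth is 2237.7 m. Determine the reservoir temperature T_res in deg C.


Step 1: grad = (T_d1 - T_surf)/d1 * 1000 = (69.088 - 11.762)/1193.8 * 1000 = 48.01977 deg C/km
Step 2: T_res = T_surf + grad*d2/1000 = 11.762 + 48.01977*2237.7/1000 = 119.22 deg C
T_res = 119.22 deg C


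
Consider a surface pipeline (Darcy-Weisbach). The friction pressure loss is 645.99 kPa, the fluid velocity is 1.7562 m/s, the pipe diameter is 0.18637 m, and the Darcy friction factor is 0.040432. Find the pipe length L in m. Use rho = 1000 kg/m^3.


L = dP*1000*D / (f*rho*vel^2/2)
L = 645.99*1000*0.18637 / (0.040432*1000*1.7562^2/2)
L = 1930.9 m


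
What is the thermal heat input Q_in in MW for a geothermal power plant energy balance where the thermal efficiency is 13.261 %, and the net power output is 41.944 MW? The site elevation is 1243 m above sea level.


Q_in = W_net / (eta / 100)
Q_in = 41.944 / (13.261 / 100)
Q_in = 316.30 MW


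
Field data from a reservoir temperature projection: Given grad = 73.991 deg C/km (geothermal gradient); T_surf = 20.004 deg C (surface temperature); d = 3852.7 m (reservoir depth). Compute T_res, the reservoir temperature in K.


T_res = T_surf + grad * d / 1000
T_res = 20.004 + 73.991 * 3852.7 / 1000
T_res = 305.0691 deg C
Convert to K: 305.0691 + 273.15 = 578.22 K
T_res = 578.22 K


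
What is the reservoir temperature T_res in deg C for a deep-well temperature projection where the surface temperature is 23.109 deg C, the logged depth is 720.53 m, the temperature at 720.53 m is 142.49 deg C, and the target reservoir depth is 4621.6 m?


Step 1: grad = (T_d1 - T_surf)/d1 * 1000 = (142.49 - 23.109)/720.53 * 1000 = 165.6850 deg C/km
Step 2: T_res = T_surf + grad*d2/1000 = 23.109 + 165.6850*4621.6/1000 = 788.84 deg C
T_res = 788.84 deg C


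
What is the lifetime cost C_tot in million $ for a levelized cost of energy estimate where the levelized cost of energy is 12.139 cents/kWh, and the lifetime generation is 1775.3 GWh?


C_tot = LCOE / 100 * E_tot
C_tot = 12.139 / 100 * 1775.3
C_tot = 215.50 million $


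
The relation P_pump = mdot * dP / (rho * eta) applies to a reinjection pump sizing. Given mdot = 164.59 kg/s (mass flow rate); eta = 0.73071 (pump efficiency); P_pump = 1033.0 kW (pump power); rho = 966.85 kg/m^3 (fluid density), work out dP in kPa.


dP = P_pump * rho * eta / mdot
dP = 1033.0 * 966.85 * 0.73071 / 164.59
dP = 4434.1 kPa


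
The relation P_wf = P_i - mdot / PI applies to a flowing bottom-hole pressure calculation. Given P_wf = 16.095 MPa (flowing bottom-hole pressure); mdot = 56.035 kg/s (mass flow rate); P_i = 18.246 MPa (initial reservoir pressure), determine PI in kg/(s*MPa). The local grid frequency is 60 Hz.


PI = mdot / (P_i - P_wf)
PI = 56.035 / (18.246 - 16.095)
PI = 26.051 kg/(s*MPa)


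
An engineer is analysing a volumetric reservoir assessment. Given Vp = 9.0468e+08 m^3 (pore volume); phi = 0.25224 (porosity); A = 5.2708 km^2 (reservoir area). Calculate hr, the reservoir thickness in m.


hr = Vp / (A * 1e6 * phi)
hr = 9.0468e+08 / (5.2708 * 1e6 * 0.25224)
hr = 680.46 m


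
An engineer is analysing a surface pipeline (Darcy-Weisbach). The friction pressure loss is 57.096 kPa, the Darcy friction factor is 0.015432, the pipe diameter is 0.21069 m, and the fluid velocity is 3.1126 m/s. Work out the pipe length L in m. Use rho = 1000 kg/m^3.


L = dP*1000*D / (f*rho*vel^2/2)
L = 57.096*1000*0.21069 / (0.015432*1000*3.1126^2/2)
L = 160.92 m


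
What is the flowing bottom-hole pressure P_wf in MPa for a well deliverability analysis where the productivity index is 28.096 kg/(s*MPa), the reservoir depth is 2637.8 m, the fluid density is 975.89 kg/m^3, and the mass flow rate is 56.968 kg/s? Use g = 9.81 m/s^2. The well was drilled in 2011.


Step 1: P_i = rho*g*h/1e6 = 975.89*9.81*2637.8/1e6 = 25.25293 MPa
Step 2: P_wf = P_i - mdot/PI = 25.25293 - 56.968/28.096 = 23.225 MPa
P_wf = 23.225 MPa


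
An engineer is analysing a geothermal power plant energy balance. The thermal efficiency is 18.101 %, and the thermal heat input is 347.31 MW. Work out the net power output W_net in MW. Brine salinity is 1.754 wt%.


W_net = eta / 100 * Q_in
W_net = 18.101 / 100 * 347.31
W_net = 62.867 MW


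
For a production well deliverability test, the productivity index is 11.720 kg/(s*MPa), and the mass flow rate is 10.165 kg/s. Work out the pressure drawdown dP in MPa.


dP = mdot * 1000 / PI
dP = 10.165 * 1000 / 11.720
dP = 867.3208 kPa
Convert: 867.3208 kPa * 0.001 = 0.86732 MPa
dP = 0.86732 MPa


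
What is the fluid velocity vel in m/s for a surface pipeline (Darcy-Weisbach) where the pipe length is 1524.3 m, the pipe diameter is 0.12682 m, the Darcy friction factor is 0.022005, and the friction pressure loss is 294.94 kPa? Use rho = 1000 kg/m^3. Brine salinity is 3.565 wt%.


vel = sqrt(dP*1000*2*D / (f*L*rho))
vel = sqrt(294.94*1000*2*0.12682 / (0.022005*1524.3*1000))
vel = 1.4934 m/s


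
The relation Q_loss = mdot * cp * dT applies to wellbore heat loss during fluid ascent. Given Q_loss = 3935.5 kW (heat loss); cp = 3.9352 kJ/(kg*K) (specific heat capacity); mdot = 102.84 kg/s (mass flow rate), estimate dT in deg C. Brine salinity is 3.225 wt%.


dT = Q_loss / (mdot * cp)
dT = 3935.5 / (102.84 * 3.9352)
dT = 9.724584 K
Convert (temperature difference, 1 K = 1 deg C): 9.724584 K = 9.724584 deg C
dT = 9.7246 deg C


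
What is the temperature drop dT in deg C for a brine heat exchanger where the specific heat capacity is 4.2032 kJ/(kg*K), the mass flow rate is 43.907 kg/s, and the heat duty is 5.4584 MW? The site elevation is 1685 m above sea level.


dT = Q * 1000 / (mdot * cp)
dT = 5.4584 * 1000 / (43.907 * 4.2032)
dT = 29.57682 K
Convert (temperature difference, 1 K = 1 deg C): 29.57682 K = 29.57682 deg C
dT = 29.577 deg C


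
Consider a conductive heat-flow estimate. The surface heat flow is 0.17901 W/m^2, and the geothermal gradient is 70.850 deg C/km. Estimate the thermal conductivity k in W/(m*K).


k = q * 1000 / grad
k = 0.17901 * 1000 / 70.850
k = 2.5266 W/(m*K)


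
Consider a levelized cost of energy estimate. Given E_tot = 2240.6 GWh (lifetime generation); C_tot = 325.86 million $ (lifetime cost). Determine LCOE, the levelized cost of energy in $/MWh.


LCOE = C_tot / E_tot * 100
LCOE = 325.86 / 2240.6 * 100
LCOE = 14.54343 cents/kWh
Convert: 14.54343 cents/kWh * 10.0 = 145.43 $/MWh
LCOE = 145.43 $/MWh


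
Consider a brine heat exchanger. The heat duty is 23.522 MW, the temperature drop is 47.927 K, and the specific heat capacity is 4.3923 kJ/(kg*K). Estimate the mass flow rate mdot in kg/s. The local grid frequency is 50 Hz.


mdot = Q * 1000 / (cp * dT)
mdot = 23.522 * 1000 / (4.3923 * 47.927)
mdot = 111.74 kg/s


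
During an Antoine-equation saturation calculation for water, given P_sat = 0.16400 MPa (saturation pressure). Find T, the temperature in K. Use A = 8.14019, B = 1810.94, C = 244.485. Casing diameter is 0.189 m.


T = B / (A - log10(P_sat * 760 / 0.101325)) - C
T = 1810.94 / (8.14019 - log10(0.16400 * 760 / 0.101325)) - 244.485
T = 114.0993 deg C
Convert to K: 114.0993 + 273.15 = 387.25 K
T = 387.25 K


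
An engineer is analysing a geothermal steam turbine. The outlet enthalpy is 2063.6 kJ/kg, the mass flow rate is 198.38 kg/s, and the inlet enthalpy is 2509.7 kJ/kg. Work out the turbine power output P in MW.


P = mdot * (h_in - h_out) / 1000
P = 198.38 * (2509.7 - 2063.6) / 1000
P = 88.497 MW


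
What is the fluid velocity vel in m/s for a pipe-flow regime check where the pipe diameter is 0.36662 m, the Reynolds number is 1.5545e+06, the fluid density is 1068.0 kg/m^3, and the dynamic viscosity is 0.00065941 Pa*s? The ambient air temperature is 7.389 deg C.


vel = Re * mu / (rho * D)
vel = 1.5545e+06 * 0.00065941 / (1068.0 * 0.36662)
vel = 2.6179 m/s


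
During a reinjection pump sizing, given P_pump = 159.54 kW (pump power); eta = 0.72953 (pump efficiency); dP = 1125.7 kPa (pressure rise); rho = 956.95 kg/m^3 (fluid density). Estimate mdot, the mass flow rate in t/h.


mdot = P_pump * rho * eta / dP
mdot = 159.54 * 956.95 * 0.72953 / 1125.7
mdot = 98.94169 kg/s
Convert: 98.94169 kg/s * 3.6 = 356.19 t/h
mdot = 356.19 t/h


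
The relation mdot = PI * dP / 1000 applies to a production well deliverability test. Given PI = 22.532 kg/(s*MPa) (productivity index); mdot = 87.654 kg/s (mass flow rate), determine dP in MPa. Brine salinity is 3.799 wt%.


dP = mdot * 1000 / PI
dP = 87.654 * 1000 / 22.532
dP = 3890.201 kPa
Convert: 3890.201 kPa * 0.001 = 3.8902 MPa
dP = 3.8902 MPa


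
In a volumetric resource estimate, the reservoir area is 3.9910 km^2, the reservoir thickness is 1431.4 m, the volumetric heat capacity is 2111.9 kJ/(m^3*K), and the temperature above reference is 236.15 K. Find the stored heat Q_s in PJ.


Step 1: Vr = A*1e6*hr = 3.991*1e6*1431.4 = 5.712717e+09 m^3
Step 2: Q_s = Vr*rhoc*dT/1e12 = 5.712717e+09*2111.9*236.15/1e12 = 2849.1 PJ
Q_s = 2849.1 PJ


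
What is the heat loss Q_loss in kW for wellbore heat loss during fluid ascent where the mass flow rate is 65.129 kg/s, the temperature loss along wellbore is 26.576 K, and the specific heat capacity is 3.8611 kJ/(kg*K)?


Q_loss = mdot * cp * dT
Q_loss = 65.129 * 3.8611 * 26.576
Q_loss = 6683.1 kW


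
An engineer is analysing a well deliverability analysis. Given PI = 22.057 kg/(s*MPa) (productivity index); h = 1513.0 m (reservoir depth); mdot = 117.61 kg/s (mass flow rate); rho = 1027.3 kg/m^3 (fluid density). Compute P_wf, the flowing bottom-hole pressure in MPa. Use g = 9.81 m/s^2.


Step 1: P_i = rho*g*h/1e6 = 1027.3*9.81*1513.0/1e6 = 15.24773 MPa
Step 2: P_wf = P_i - mdot/PI = 15.24773 - 117.61/22.057 = 9.9156 MPa
P_wf = 9.9156 MPa


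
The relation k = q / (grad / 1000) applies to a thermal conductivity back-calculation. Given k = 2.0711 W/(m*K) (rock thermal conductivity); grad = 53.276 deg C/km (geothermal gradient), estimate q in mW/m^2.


q = k * grad / 1000
q = 2.0711 * 53.276 / 1000
q = 0.1103399 W/m^2
Convert: 0.1103399 W/m^2 * 1000.0 = 110.34 mW/m^2
q = 110.34 mW/m^2


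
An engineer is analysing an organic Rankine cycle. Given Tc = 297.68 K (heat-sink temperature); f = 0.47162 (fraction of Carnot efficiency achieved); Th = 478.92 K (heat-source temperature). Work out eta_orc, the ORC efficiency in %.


eta_orc = (1 - Tc/Th) * f * 100
eta_orc = (1 - 297.68/478.92) * 0.47162 * 100
eta_orc = 17.848 %


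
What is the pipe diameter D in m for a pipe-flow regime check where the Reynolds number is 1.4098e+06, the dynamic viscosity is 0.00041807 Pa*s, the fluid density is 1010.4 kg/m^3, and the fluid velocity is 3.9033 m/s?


D = Re * mu / (rho * vel)
D = 1.4098e+06 * 0.00041807 / (1010.4 * 3.9033)
D = 0.14944 m


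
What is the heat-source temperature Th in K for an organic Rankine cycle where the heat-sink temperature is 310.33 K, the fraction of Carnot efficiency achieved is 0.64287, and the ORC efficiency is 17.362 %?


Th = Tc / (1 - (eta_orc/100)/f)
Th = 310.33 / (1 - (17.362/100)/0.64287)
Th = 425.15 K


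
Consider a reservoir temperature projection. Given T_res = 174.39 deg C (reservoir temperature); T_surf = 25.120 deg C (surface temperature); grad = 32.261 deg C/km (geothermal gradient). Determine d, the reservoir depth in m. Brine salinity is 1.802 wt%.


d = (T_res - T_surf) / grad * 1000
d = (174.39 - 25.120) / 32.261 * 1000
d = 4626.9 m


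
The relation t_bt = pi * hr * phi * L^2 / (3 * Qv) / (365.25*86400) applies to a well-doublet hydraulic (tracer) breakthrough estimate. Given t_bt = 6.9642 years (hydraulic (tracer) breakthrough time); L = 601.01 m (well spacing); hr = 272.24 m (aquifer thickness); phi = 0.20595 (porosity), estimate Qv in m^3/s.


Qv = pi*hr*phi*L^2 / (3*t_bt*365.25*86400)
Qv = pi*272.24*0.20595*601.01^2 / (3*6.9642*365.25*86400)
Qv = 0.096501 m^3/s


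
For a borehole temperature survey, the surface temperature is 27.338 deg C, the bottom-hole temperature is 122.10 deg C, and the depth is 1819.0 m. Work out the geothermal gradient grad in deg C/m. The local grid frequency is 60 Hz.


grad = (T_d - T_surf) / d * 1000
grad = (122.10 - 27.338) / 1819.0 * 1000
grad = 52.09566 deg C/km
Convert: 52.09566 deg C/km * 0.001 = 0.052096 deg C/m
grad = 0.052096 deg C/m


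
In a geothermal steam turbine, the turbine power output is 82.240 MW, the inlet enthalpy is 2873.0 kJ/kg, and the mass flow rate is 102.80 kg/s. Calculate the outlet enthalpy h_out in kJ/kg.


h_out = h_in - P * 1000 / mdot
h_out = 2873.0 - 82.240 * 1000 / 102.80
h_out = 2073.0 kJ/kg


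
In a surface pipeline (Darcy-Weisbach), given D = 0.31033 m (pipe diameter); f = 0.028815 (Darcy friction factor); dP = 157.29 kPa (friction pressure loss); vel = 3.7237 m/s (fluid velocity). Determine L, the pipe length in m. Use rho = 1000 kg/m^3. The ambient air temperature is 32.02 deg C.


L = dP*1000*D / (f*rho*vel^2/2)
L = 157.29*1000*0.31033 / (0.028815*1000*3.7237^2/2)
L = 244.34 m


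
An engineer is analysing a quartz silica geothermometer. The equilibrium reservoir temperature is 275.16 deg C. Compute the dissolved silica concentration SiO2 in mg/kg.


SiO2 = 10^(5.19 - 1309/(T_eq + 273.15))
SiO2 = 10^(5.19 - 1309/(275.16 + 273.15))
SiO2 = 634.84 mg/kg


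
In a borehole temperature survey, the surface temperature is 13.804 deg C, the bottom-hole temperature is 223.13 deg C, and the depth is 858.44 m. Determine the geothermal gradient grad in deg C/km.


grad = (T_d - T_surf) / d * 1000
grad = (223.13 - 13.804) / 858.44 * 1000
grad = 243.84 deg C/km


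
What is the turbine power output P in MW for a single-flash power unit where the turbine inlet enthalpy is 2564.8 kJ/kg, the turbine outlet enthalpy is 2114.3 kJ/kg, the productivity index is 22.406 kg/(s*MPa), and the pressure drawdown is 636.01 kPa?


Step 1: mdot = PI * dP / 1000 = 22.406 * 636.01 / 1000 = 14.25044 kg/s
Step 2: P = mdot*(h_in - h_out)/1000 = 14.25044*(2564.8 - 2114.3)/1000 = 6.4198 MW
P = 6.4198 MW


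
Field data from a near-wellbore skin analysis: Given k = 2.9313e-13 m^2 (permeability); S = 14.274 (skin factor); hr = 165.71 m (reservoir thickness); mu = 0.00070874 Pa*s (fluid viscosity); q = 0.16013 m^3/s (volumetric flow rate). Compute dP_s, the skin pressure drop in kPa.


dP_s = S * q * mu / (2*pi*k*hr) / 1000
dP_s = 14.274 * 0.16013 * 0.00070874 / (2*pi*2.9313e-13*165.71) / 1000
dP_s = 5307.8 kPa


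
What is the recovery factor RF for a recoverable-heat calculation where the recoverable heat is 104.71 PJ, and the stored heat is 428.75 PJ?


RF = Q_rec / Q_s
RF = 104.71 / 428.75
RF = 0.24422


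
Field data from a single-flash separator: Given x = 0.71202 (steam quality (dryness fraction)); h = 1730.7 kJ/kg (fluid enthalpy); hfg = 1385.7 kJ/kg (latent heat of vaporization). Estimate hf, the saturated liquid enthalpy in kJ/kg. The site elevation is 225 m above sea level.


hf = h - x * hfg
hf = 1730.7 - 0.71202 * 1385.7
hf = 744.05 kJ/kg


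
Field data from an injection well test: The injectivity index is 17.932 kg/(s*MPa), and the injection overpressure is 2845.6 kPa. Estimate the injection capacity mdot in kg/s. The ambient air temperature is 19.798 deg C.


mdot = II * dP / 1000
mdot = 17.932 * 2845.6 / 1000
mdot = 51.027 kg/s


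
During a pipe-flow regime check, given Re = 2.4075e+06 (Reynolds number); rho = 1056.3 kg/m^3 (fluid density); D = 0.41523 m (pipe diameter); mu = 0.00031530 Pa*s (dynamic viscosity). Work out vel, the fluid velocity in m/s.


vel = Re * mu / (rho * D)
vel = 2.4075e+06 * 0.00031530 / (1056.3 * 0.41523)
vel = 1.7307 m/s
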